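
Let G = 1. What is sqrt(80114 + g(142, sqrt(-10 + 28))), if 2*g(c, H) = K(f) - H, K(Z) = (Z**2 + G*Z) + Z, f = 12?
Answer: sqrt(320792 - 6*sqrt(2))/2 ≈ 283.19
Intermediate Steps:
K(Z) = Z**2 + 2*Z (K(Z) = (Z**2 + 1*Z) + Z = (Z**2 + Z) + Z = (Z + Z**2) + Z = Z**2 + 2*Z)
g(c, H) = 84 - H/2 (g(c, H) = (12*(2 + 12) - H)/2 = (12*14 - H)/2 = (168 - H)/2 = 84 - H/2)
sqrt(80114 + g(142, sqrt(-10 + 28))) = sqrt(80114 + (84 - sqrt(-10 + 28)/2)) = sqrt(80114 + (84 - 3*sqrt(2)/2)) = sqrt(80198 - 3*sqrt(2)/2)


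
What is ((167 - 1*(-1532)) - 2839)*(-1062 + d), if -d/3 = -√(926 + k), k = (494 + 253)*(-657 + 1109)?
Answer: 1210680 - 3420*√338570 ≈ -7.7931e+5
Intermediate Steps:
k = 337644 (k = 747*452 = 337644)
d = 3*√338570 (d = -(-3)*√(926 + 337644) = -(-3)*√338570 = 3*√338570 ≈ 1745.6)
((167 - 1*(-1532)) - 2839)*(-1062 + d) = ((167 - 1*(-1532)) - 2839)*(-1062 + 3*√338570) = ((167 + 1532) - 2839)*(-1062 + 3*√338570) = (1699 - 2839)*(-1062 + 3*√338570) = -1140*(-1062 + 3*√338570) = 1210680 - 3420*√338570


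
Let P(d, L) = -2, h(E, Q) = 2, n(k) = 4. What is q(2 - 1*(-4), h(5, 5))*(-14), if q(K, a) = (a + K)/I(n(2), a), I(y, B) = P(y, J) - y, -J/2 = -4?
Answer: 56/3 ≈ 18.667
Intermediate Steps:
J = 8 (J = -2*(-4) = 8)
I(y, B) = -2 - y
q(K, a) = -K/6 - a/6 (q(K, a) = (a + K)/(-2 - 1*4) = (K + a)/(-2 - 4) = (K + a)/(-6) = (K + a)*(-⅙) = -K/6 - a/6)
q(2 - 1*(-4), h(5, 5))*(-14) = (-(2 - 1*(-4))/6 - ⅙*2)*(-14) = (-(2 + 4)/6 - ⅓)*(-14) = (-⅙*6 - ⅓)*(-14) = (-1 - ⅓)*(-14) = -4/3*(-14) = 56/3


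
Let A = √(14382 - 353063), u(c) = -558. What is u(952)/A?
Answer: 558*I*√338681/338681 ≈ 0.95882*I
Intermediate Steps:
A = I*√338681 (A = √(-338681) = I*√338681 ≈ 581.96*I)
u(952)/A = -558*(-I*√338681/338681) = -(-558)*I*√338681/338681 = 558*I*√338681/338681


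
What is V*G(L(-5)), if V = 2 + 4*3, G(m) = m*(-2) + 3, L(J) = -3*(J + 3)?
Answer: -126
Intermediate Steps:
L(J) = -9 - 3*J (L(J) = -3*(3 + J) = -9 - 3*J)
G(m) = 3 - 2*m (G(m) = -2*m + 3 = 3 - 2*m)
V = 14 (V = 2 + 12 = 14)
V*G(L(-5)) = 14*(3 - 2*(-9 - 3*(-5))) = 14*(3 - 2*(-9 + 15)) = 14*(3 - 2*6) = 14*(3 - 12) = 14*(-9) = -126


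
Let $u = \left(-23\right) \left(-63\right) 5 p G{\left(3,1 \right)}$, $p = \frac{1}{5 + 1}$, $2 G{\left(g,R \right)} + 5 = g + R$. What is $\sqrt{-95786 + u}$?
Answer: $\frac{i \sqrt{385559}}{2} \approx 310.47 i$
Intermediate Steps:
$G{\left(g,R \right)} = - \frac{5}{2} + \frac{R}{2} + \frac{g}{2}$ ($G{\left(g,R \right)} = - \frac{5}{2} + \frac{g + R}{2} = - \frac{5}{2} + \frac{R + g}{2} = - \frac{5}{2} + \left(\frac{R}{2} + \frac{g}{2}\right) = - \frac{5}{2} + \frac{R}{2} + \frac{g}{2}$)
$p = \frac{1}{6} \approx 0.16667$
$u = - \frac{2415}{4}$ ($u = \left(-23\right) \left(-63\right) 5 \cdot \frac{1}{6} \left(- \frac{5}{2} + \frac{1}{2} \cdot 1 + \frac{1}{2} \cdot 3\right) = 1449 \frac{5 \left(- \frac{5}{2} + \frac{1}{2} + \frac{3}{2}\right)}{6} = 1449 \cdot \frac{5}{6} \left(- \frac{1}{2}\right) = 1449 \left(- \frac{5}{12}\right) = - \frac{2415}{4} \approx -603.75$)
$\sqrt{-95786 + u} = \sqrt{-95786 - \frac{2415}{4}} = \sqrt{- \frac{385559}{4}} = \frac{i \sqrt{385559}}{2}$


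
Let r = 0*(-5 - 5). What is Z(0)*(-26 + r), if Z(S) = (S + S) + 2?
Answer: -52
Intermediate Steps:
Z(S) = 2 + 2*S (Z(S) = 2*S + 2 = 2 + 2*S)
r = 0 (r = 0*(-10) = 0)
Z(0)*(-26 + r) = (2 + 2*0)*(-26 + 0) = (2 + 0)*(-26) = 2*(-26) = -52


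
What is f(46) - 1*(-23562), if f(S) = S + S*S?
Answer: 25724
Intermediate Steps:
f(S) = S + S²
f(46) - 1*(-23562) = 46*(1 + 46) - 1*(-23562) = 46*47 + 23562 = 2162 + 23562 = 25724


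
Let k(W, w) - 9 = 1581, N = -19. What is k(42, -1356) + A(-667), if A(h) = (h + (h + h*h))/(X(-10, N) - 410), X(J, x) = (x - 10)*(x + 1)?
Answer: 88805/16 ≈ 5550.3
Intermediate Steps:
k(W, w) = 1590 (k(W, w) = 9 + 1581 = 1590)
X(J, x) = (1 + x)*(-10 + x) (X(J, x) = (-10 + x)*(1 + x) = (1 + x)*(-10 + x))
A(h) = h/56 + h²/112 (A(h) = (h + (h + h*h))/((-10 + (-19)² - 9*(-19)) - 410) = (h + (h + h²))/((-10 + 361 + 171) - 410) = (h² + 2*h)/(522 - 410) = (h² + 2*h)/112 = (h² + 2*h)*(1/112) = h/56 + h²/112)
k(42, -1356) + A(-667) = 1590 + (1/112)*(-667)*(2 - 667) = 1590 + (1/112)*(-667)*(-665) = 1590 + 63365/16 = 88805/16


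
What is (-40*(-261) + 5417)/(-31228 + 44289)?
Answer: 15857/13061 ≈ 1.2141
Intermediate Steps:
(-40*(-261) + 5417)/(-31228 + 44289) = (10440 + 5417)/13061 = 15857*(1/13061) = 15857/13061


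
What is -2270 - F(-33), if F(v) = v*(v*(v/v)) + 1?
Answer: -3360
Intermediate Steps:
F(v) = 1 + v² (F(v) = v*(v*1) + 1 = v*v + 1 = v² + 1 = 1 + v²)
-2270 - F(-33) = -2270 - (1 + (-33)²) = -2270 - (1 + 1089) = -2270 - 1*1090 = -2270 - 1090 = -3360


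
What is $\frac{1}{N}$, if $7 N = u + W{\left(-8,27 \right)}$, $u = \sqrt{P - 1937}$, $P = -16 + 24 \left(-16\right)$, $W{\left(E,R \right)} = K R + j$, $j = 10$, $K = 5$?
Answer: $\frac{1015}{23362} - \frac{7 i \sqrt{2337}}{23362} \approx 0.043447 - 0.014485 i$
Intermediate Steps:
$W{\left(E,R \right)} = 10 + 5 R$ ($W{\left(E,R \right)} = 5 R + 10 = 10 + 5 R$)
$P = -400$ ($P = -16 - 384 = -400$)
$u = i \sqrt{2337}$ ($u = \sqrt{-400 - 1937} = \sqrt{-2337} = i \sqrt{2337} \approx 48.343 i$)
$N = \frac{145}{7} + \frac{i \sqrt{2337}}{7}$ ($N = \frac{i \sqrt{2337} + \left(10 + 5 \cdot 27\right)}{7} = \frac{i \sqrt{2337} + \left(10 + 135\right)}{7} = \frac{i \sqrt{2337} + 145}{7} = \frac{145 + i \sqrt{2337}}{7} = \frac{145}{7} + \frac{i \sqrt{2337}}{7} \approx 20.714 + 6.9061 i$)
$\frac{1}{N} = \frac{1}{\frac{145}{7} + \frac{i \sqrt{2337}}{7}}$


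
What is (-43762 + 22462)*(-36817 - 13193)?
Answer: 1065213000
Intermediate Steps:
(-43762 + 22462)*(-36817 - 13193) = -21300*(-50010) = 1065213000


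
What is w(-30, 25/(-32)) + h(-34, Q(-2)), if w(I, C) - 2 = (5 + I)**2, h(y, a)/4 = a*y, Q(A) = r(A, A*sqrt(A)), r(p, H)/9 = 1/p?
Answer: 1239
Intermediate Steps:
r(p, H) = 9/p
Q(A) = 9/A
h(y, a) = 4*a*y (h(y, a) = 4*(a*y) = 4*a*y)
w(I, C) = 2 + (5 + I)**2
w(-30, 25/(-32)) + h(-34, Q(-2)) = (2 + (5 - 30)**2) + 4*(9/(-2))*(-34) = (2 + (-25)**2) + 4*(9*(-1/2))*(-34) = (2 + 625) + 4*(-9/2)*(-34) = 627 + 612 = 1239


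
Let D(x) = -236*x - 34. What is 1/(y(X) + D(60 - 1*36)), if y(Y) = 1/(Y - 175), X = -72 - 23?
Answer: -270/1538461 ≈ -0.00017550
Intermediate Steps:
X = -95
y(Y) = 1/(-175 + Y)
D(x) = -34 - 236*x
1/(y(X) + D(60 - 1*36)) = 1/(1/(-175 - 95) + (-34 - 236*(60 - 1*36))) = 1/(1/(-270) + (-34 - 236*(60 - 36))) = 1/(-1/270 + (-34 - 236*24)) = 1/(-1/270 + (-34 - 5664)) = 1/(-1/270 - 5698) = 1/(-1538461/270) = -270/1538461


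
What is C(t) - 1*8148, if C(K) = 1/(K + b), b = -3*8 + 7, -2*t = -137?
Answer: -839242/103 ≈ -8148.0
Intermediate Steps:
t = 137/2 (t = -½*(-137) = 137/2 ≈ 68.500)
b = -17 (b = -24 + 7 = -17)
C(K) = 1/(-17 + K) (C(K) = 1/(K - 17) = 1/(-17 + K))
C(t) - 1*8148 = 1/(-17 + 137/2) - 1*8148 = 1/(103/2) - 8148 = 2/103 - 8148 = -839242/103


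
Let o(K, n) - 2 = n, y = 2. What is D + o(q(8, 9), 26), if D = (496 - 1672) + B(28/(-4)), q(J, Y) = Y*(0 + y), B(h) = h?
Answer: -1155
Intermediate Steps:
q(J, Y) = 2*Y (q(J, Y) = Y*(0 + 2) = Y*2 = 2*Y)
o(K, n) = 2 + n
D = -1183 (D = (496 - 1672) + 28/(-4) = -1176 + 28*(-1/4) = -1176 - 7 = -1183)
D + o(q(8, 9), 26) = -1183 + (2 + 26) = -1183 + 28 = -1155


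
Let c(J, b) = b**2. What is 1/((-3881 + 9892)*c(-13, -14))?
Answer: 1/1178156 ≈ 8.4878e-7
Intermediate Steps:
1/((-3881 + 9892)*c(-13, -14)) = 1/((-3881 + 9892)*((-14)**2)) = 1/(6011*196) = (1/6011)*(1/196) = 1/1178156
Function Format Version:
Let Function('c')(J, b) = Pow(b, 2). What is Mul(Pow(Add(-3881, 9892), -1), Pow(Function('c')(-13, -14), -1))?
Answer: Rational(1, 1178156) ≈ 8.4878e-7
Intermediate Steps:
Mul(Pow(Add(-3881, 9892), -1), Pow(Function('c')(-13, -14), -1)) = Mul(Pow(Add(-3881, 9892), -1), Pow(Pow(-14, 2), -1)) = Mul(Pow(6011, -1), Pow(196, -1)) = Mul(Rational(1, 6011), Rational(1, 196)) = Rational(1, 1178156)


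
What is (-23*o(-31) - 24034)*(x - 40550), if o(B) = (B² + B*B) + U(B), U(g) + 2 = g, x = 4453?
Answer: 2435861657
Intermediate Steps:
U(g) = -2 + g
o(B) = -2 + B + 2*B² (o(B) = (B² + B*B) + (-2 + B) = (B² + B²) + (-2 + B) = 2*B² + (-2 + B) = -2 + B + 2*B²)
(-23*o(-31) - 24034)*(x - 40550) = (-23*(-2 - 31 + 2*(-31)²) - 24034)*(4453 - 40550) = (-23*(-2 - 31 + 2*961) - 24034)*(-36097) = (-23*(-2 - 31 + 1922) - 24034)*(-36097) = (-23*1889 - 24034)*(-36097) = (-43447 - 24034)*(-36097) = -67481*(-36097) = 2435861657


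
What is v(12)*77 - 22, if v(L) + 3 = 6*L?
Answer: 5291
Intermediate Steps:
v(L) = -3 + 6*L
v(12)*77 - 22 = (-3 + 6*12)*77 - 22 = (-3 + 72)*77 - 22 = 69*77 - 22 = 5313 - 22 = 5291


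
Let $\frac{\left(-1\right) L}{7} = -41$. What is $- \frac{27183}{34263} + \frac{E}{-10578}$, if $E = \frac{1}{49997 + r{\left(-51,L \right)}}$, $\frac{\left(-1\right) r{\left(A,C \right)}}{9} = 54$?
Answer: $- \frac{1581831200753}{1993830051906} \approx -0.79336$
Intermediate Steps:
$L = 287$ ($L = \left(-7\right) \left(-41\right) = 287$)
$r{\left(A,C \right)} = -486$ ($r{\left(A,C \right)} = \left(-9\right) 54 = -486$)
$E = \frac{1}{49511}$ ($E = \frac{1}{49997 - 486} = \frac{1}{49511} \approx 2.0198 \cdot 10^{-5}$)
$- \frac{27183}{34263} + \frac{E}{-10578} = - \frac{27183}{34263} + \frac{1}{49511 \left(-10578\right)} = \left(-27183\right) \frac{1}{34263} + \frac{1}{49511} \left(- \frac{1}{10578}\right) = - \frac{9061}{11421} - \frac{1}{523727358} = - \frac{1581831200753}{1993830051906}$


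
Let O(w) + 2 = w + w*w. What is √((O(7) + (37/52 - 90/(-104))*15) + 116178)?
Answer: √78588822/26 ≈ 340.96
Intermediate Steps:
O(w) = -2 + w + w² (O(w) = -2 + (w + w*w) = -2 + (w + w²) = -2 + w + w²)
√((O(7) + (37/52 - 90/(-104))*15) + 116178) = √(((-2 + 7 + 7²) + (37/52 - 90/(-104))*15) + 116178) = √(((-2 + 7 + 49) + (37*(1/52) - 90*(-1/104))*15) + 116178) = √((54 + (37/52 + 45/52)*15) + 116178) = √((54 + (41/26)*15) + 116178) = √((54 + 615/26) + 116178) = √(2019/26 + 116178) = √(3022647/26) = √78588822/26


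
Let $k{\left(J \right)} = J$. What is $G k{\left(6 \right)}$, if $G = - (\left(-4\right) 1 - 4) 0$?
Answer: $0$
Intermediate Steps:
$G = 0$ ($G = - (-4 - 4) 0 = \left(-1\right) \left(-8\right) 0 = 8 \cdot 0 = 0$)
$G k{\left(6 \right)} = 0 \cdot 6 = 0$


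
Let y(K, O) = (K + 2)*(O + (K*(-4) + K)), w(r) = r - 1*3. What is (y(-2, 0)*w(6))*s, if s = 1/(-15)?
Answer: 0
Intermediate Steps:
w(r) = -3 + r (w(r) = r - 3 = -3 + r)
s = -1/15 ≈ -0.066667
y(K, O) = (2 + K)*(O - 3*K) (y(K, O) = (2 + K)*(O + (-4*K + K)) = (2 + K)*(O - 3*K))
(y(-2, 0)*w(6))*s = ((-6*(-2) - 3*(-2)**2 + 2*0 - 2*0)*(-3 + 6))*(-1/15) = ((12 - 3*4 + 0 + 0)*3)*(-1/15) = ((12 - 12 + 0 + 0)*3)*(-1/15) = (0*3)*(-1/15) = 0*(-1/15) = 0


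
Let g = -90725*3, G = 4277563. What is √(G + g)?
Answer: 2*√1001347 ≈ 2001.3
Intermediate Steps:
g = -272175
√(G + g) = √(4277563 - 272175) = √4005388 = 2*√1001347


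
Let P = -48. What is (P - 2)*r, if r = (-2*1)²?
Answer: -200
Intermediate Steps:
r = 4 (r = (-2)² = 4)
(P - 2)*r = (-48 - 2)*4 = -50*4 = -200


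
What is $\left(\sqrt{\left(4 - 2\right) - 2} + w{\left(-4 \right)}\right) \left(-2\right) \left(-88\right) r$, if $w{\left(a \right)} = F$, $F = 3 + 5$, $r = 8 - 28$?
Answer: $-28160$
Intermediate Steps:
$r = -20$
$F = 8$
$w{\left(a \right)} = 8$
$\left(\sqrt{\left(4 - 2\right) - 2} + w{\left(-4 \right)}\right) \left(-2\right) \left(-88\right) r = \left(\sqrt{\left(4 - 2\right) - 2} + 8\right) \left(-2\right) \left(-88\right) \left(-20\right) = \left(\sqrt{2 - 2} + 8\right) \left(-2\right) \left(-88\right) \left(-20\right) = \left(\sqrt{0} + 8\right) \left(-2\right) \left(-88\right) \left(-20\right) = \left(0 + 8\right) \left(-2\right) \left(-88\right) \left(-20\right) = 8 \left(-2\right) \left(-88\right) \left(-20\right) = \left(-16\right) \left(-88\right) \left(-20\right) = 1408 \left(-20\right) = -28160$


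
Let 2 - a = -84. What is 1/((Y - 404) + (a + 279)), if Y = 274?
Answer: 1/235 ≈ 0.0042553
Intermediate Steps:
a = 86 (a = 2 - 1*(-84) = 2 + 84 = 86)
1/((Y - 404) + (a + 279)) = 1/((274 - 404) + (86 + 279)) = 1/(-130 + 365) = 1/235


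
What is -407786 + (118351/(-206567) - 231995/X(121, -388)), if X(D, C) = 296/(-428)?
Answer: -1105699732307/15285958 ≈ -72334.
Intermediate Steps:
X(D, C) = -74/107 (X(D, C) = 296*(-1/428) = -74/107)
-407786 + (118351/(-206567) - 231995/X(121, -388)) = -407786 + (118351/(-206567) - 231995/(-74/107)) = -407786 + (118351*(-1/206567) - 231995*(-107/74)) = -407786 + (-118351/206567 + 24823465/74) = -407786 + 5127699936681/15285958 = -1105699732307/15285958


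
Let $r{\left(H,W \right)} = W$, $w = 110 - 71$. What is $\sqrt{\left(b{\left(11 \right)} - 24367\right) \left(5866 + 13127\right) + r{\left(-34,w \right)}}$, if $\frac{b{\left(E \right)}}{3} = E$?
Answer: $39 i \sqrt{303863} \approx 21498.0 i$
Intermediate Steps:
$w = 39$ ($w = 110 - 71 = 39$)
$b{\left(E \right)} = 3 E$
$\sqrt{\left(b{\left(11 \right)} - 24367\right) \left(5866 + 13127\right) + r{\left(-34,w \right)}} = \sqrt{\left(3 \cdot 11 - 24367\right) \left(5866 + 13127\right) + 39} = \sqrt{\left(33 - 24367\right) 18993 + 39} = \sqrt{\left(-24334\right) 18993 + 39} = \sqrt{-462175662 + 39} = \sqrt{-462175623} = 39 i \sqrt{303863}$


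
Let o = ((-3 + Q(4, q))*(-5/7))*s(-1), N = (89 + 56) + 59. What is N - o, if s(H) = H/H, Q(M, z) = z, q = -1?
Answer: 1408/7 ≈ 201.14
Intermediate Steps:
N = 204 (N = 145 + 59 = 204)
s(H) = 1
o = 20/7 (o = ((-3 - 1)*(-5/7))*1 = -(-20)/7*1 = -4*(-5/7)*1 = (20/7)*1 = 20/7 ≈ 2.8571)
N - o = 204 - 1*20/7 = 204 - 20/7 = 1408/7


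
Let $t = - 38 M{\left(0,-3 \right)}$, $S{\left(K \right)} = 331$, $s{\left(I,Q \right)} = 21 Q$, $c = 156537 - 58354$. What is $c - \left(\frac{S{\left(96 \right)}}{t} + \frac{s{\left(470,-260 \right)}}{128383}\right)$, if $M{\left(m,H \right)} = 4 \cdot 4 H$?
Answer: $\frac{1210080984137}{12324768} \approx 98183.0$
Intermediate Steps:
$c = 98183$ ($c = 156537 - 58354 = 98183$)
$M{\left(m,H \right)} = 16 H$
$t = 1824$ ($t = - 38 \cdot 16 \left(-3\right) = \left(-38\right) \left(-48\right) = 1824$)
$c - \left(\frac{S{\left(96 \right)}}{t} + \frac{s{\left(470,-260 \right)}}{128383}\right) = 98183 - \left(\frac{331}{1824} + \frac{21 \left(-260\right)}{128383}\right) = 98183 - \left(331 \cdot \frac{1}{1824} - \frac{5460}{128383}\right) = 98183 - \left(\frac{331}{1824} - \frac{5460}{128383}\right) = 98183 - \frac{1712407}{12324768} = \frac{1210080984137}{12324768}$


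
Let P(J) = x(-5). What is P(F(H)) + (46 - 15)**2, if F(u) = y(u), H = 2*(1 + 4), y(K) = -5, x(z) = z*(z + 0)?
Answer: 986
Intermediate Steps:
x(z) = z**2 (x(z) = z*z = z**2)
H = 10 (H = 2*5 = 10)
F(u) = -5
P(J) = 25 (P(J) = (-5)**2 = 25)
P(F(H)) + (46 - 15)**2 = 25 + (46 - 15)**2 = 25 + 31**2 = 25 + 961 = 986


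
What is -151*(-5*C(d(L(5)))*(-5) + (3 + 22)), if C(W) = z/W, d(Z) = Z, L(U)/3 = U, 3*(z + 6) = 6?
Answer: -8305/3 ≈ -2768.3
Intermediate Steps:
z = -4 (z = -6 + (⅓)*6 = -6 + 2 = -4)
L(U) = 3*U
C(W) = -4/W
-151*(-5*C(d(L(5)))*(-5) + (3 + 22)) = -151*(-(-20)/(3*5)*(-5) + (3 + 22)) = -151*(-(-20)/15*(-5) + 25) = -151*(-5*(-4/15)*(-5) + 25) = -151*((4/3)*(-5) + 25) = -151*(-20/3 + 25) = -151*55/3 = -8305/3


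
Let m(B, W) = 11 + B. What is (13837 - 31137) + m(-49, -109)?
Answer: -17338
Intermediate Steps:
(13837 - 31137) + m(-49, -109) = (13837 - 31137) + (11 - 49) = -17300 - 38 = -17338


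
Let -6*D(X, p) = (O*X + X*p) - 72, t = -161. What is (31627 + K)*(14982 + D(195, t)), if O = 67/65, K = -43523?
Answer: -240215928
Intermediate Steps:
O = 67/65 (O = 67*(1/65) = 67/65 ≈ 1.0308)
D(X, p) = 12 - 67*X/390 - X*p/6 (D(X, p) = -((67*X/65 + X*p) - 72)/6 = -(-72 + 67*X/65 + X*p)/6 = 12 - 67*X/390 - X*p/6)
(31627 + K)*(14982 + D(195, t)) = (31627 - 43523)*(14982 + (12 - 67/390*195 - 1/6*195*(-161))) = -11896*(14982 + (12 - 67/2 + 10465/2)) = -11896*(14982 + 5211) = -11896*20193 = -240215928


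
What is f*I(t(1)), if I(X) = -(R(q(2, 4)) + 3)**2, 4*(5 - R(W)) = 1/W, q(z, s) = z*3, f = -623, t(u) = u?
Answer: 22727663/576 ≈ 39458.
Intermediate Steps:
q(z, s) = 3*z
R(W) = 5 - 1/(4*W)
I(X) = -36481/576 (I(X) = -((5 - 1/(4*(3*2))) + 3)**2 = -((5 - 1/4/6) + 3)**2 = -((5 - 1/4*1/6) + 3)**2 = -((5 - 1/24) + 3)**2 = -(119/24 + 3)**2 = -(191/24)**2 = -1*36481/576 = -36481/576)
f*I(t(1)) = -623*(-36481/576) = 22727663/576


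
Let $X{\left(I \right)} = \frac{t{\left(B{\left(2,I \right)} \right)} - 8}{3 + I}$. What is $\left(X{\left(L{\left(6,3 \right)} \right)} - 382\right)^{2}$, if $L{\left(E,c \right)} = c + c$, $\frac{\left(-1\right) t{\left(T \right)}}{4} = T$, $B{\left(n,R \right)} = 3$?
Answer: $\frac{11957764}{81} \approx 1.4763 \cdot 10^{5}$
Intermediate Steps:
$t{\left(T \right)} = - 4 T$
$L{\left(E,c \right)} = 2 c$
$X{\left(I \right)} = - \frac{20}{3 + I}$ ($X{\left(I \right)} = \frac{\left(-4\right) 3 - 8}{3 + I} = \frac{-12 - 8}{3 + I} = - \frac{20}{3 + I}$)
$\left(X{\left(L{\left(6,3 \right)} \right)} - 382\right)^{2} = \left(- \frac{20}{3 + 2 \cdot 3} - 382\right)^{2} = \left(- \frac{20}{3 + 6} - 382\right)^{2} = \left(- \frac{20}{9} - 382\right)^{2} = \left(- \frac{3458}{9}\right)^{2} = \frac{11957764}{81}$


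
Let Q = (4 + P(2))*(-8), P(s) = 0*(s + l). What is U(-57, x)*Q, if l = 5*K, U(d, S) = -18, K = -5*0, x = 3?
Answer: 576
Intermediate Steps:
K = 0
l = 0 (l = 5*0 = 0)
P(s) = 0 (P(s) = 0*(s + 0) = 0*s = 0)
Q = -32 (Q = (4 + 0)*(-8) = 4*(-8) = -32)
U(-57, x)*Q = -18*(-32) = 576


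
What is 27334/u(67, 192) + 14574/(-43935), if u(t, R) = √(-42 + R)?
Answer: -4858/14645 + 13667*√6/15 ≈ 2231.5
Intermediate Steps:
27334/u(67, 192) + 14574/(-43935) = 27334/(√(-42 + 192)) + 14574/(-43935) = 27334/(√150) + 14574*(-1/43935) = 27334/((5*√6)) - 4858/14645 = 27334*(√6/30) - 4858/14645 = 13667*√6/15 - 4858/14645 = -4858/14645 + 13667*√6/15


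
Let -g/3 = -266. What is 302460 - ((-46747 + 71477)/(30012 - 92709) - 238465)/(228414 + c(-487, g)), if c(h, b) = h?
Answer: 617467274428225/2041477017 ≈ 3.0246e+5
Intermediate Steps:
g = 798 (g = -3*(-266) = 798)
302460 - ((-46747 + 71477)/(30012 - 92709) - 238465)/(228414 + c(-487, g)) = 302460 - ((-46747 + 71477)/(30012 - 92709) - 238465)/(228414 - 487) = 302460 - (24730/(-62697) - 238465)/227927 = 302460 - (24730*(-1/62697) - 238465)/227927 = 302460 - (-24730/62697 - 238465)/227927 = 302460 - (-14951064835)/(62697*227927) = 302460 - 1*(-2135866405/2041477017) = 302460 + 2135866405/2041477017 = 617467274428225/2041477017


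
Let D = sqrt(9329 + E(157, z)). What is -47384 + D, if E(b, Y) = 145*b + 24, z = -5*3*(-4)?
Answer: -47384 + sqrt(32118) ≈ -47205.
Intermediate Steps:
z = 60 (z = -15*(-4) = 60)
E(b, Y) = 24 + 145*b
D = sqrt(32118) (D = sqrt(9329 + (24 + 145*157)) = sqrt(9329 + (24 + 22765)) = sqrt(9329 + 22789) = sqrt(32118) ≈ 179.21)
-47384 + D = -47384 + sqrt(32118)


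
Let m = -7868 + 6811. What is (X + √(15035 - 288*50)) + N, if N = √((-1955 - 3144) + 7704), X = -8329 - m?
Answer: -7272 + √635 + √2605 ≈ -7195.8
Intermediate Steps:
m = -1057
X = -7272 (X = -8329 - 1*(-1057) = -8329 + 1057 = -7272)
N = √2605 (N = √(-5099 + 7704) = √2605 ≈ 51.039)
(X + √(15035 - 288*50)) + N = (-7272 + √(15035 - 288*50)) + √2605 = (-7272 + √(15035 - 14400)) + √2605 = (-7272 + √635) + √2605 = -7272 + √635 + √2605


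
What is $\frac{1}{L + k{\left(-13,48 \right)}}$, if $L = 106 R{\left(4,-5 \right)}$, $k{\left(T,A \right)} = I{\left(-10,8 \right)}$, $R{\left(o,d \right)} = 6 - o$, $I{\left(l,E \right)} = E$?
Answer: $\frac{1}{220} \approx 0.0045455$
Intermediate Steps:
$k{\left(T,A \right)} = 8$
$L = 212$ ($L = 106 \left(6 - 4\right) = 106 \cdot 2 = 212$)
$\frac{1}{L + k{\left(-13,48 \right)}} = \frac{1}{212 + 8} = \frac{1}{220}$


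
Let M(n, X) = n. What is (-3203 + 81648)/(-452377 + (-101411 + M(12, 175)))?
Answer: -78445/553776 ≈ -0.14165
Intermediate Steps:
(-3203 + 81648)/(-452377 + (-101411 + M(12, 175))) = (-3203 + 81648)/(-452377 + (-101411 + 12)) = 78445/(-452377 - 101399) = 78445/(-553776) = 78445*(-1/553776) = -78445/553776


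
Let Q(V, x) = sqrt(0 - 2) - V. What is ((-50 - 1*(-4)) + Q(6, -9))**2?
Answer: (52 - I*sqrt(2))**2 ≈ 2702.0 - 147.08*I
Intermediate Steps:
Q(V, x) = -V + I*sqrt(2) (Q(V, x) = sqrt(-2) - V = I*sqrt(2) - V = -V + I*sqrt(2))
((-50 - 1*(-4)) + Q(6, -9))**2 = ((-50 - 1*(-4)) + (-1*6 + I*sqrt(2)))**2 = ((-50 + 4) + (-6 + I*sqrt(2)))**2 = (-46 + (-6 + I*sqrt(2)))**2 = (-52 + I*sqrt(2))**2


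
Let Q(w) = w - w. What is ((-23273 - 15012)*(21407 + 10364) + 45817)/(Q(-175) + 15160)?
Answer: -608153459/7580 ≈ -80231.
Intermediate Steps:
Q(w) = 0
((-23273 - 15012)*(21407 + 10364) + 45817)/(Q(-175) + 15160) = ((-23273 - 15012)*(21407 + 10364) + 45817)/(0 + 15160) = (-38285*31771 + 45817)/15160 = (-1216352735 + 45817)*(1/15160) = -1216306918*1/15160 = -608153459/7580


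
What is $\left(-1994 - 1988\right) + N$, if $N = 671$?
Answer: $-3311$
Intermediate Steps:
$\left(-1994 - 1988\right) + N = \left(-1994 - 1988\right) + 671 = -3982 + 671 = -3311$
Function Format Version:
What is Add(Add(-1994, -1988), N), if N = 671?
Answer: -3311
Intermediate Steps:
Add(Add(-1994, -1988), N) = Add(Add(-1994, -1988), 671) = Add(-3982, 671) = -3311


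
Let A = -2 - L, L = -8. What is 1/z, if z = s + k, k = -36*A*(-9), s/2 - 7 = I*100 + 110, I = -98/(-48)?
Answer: 3/7759 ≈ 0.00038665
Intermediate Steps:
A = 6 (A = -2 - 1*(-8) = -2 + 8 = 6)
I = 49/24 (I = -98*(-1/48) = 49/24 ≈ 2.0417)
s = 1927/3 (s = 14 + 2*((49/24)*100 + 110) = 14 + 2*(1225/6 + 110) = 14 + 2*(1885/6) = 14 + 1885/3 = 1927/3 ≈ 642.33)
k = 1944 (k = -36*6*(-9) = -216*(-9) = 1944)
z = 7759/3 (z = 1927/3 + 1944 = 7759/3 ≈ 2586.3)
1/z = 1/(7759/3) = 3/7759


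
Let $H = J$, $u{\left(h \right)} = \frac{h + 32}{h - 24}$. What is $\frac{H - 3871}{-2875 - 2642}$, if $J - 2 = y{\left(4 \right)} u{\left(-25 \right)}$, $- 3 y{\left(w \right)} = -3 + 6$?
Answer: $\frac{27082}{38619} \approx 0.70126$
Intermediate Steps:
$u{\left(h \right)} = \frac{32 + h}{-24 + h}$
$y{\left(w \right)} = -1$ ($y{\left(w \right)} = - \frac{-3 + 6}{3} = \left(- \frac{1}{3}\right) 3 = -1$)
$J = \frac{15}{7}$ ($J = 2 - \frac{32 - 25}{-24 - 25} = 2 - \frac{1}{-49} \cdot 7 = 2 - \left(- \frac{1}{49}\right) 7 = 2 - - \frac{1}{7} = 2 + \frac{1}{7} = \frac{15}{7} \approx 2.1429$)
$H = \frac{15}{7} \approx 2.1429$
$\frac{H - 3871}{-2875 - 2642} = \frac{\frac{15}{7} - 3871}{-2875 - 2642} = - \frac{27082}{7 \left(-5517\right)} = \left(- \frac{27082}{7}\right) \left(- \frac{1}{5517}\right) = \frac{27082}{38619}$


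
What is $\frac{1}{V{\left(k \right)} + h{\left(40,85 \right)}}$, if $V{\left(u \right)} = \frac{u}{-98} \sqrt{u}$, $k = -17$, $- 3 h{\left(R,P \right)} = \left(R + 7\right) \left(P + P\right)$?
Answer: $- \frac{13541640}{36065903801} - \frac{882 i \sqrt{17}}{36065903801} \approx -0.00037547 - 1.0083 \cdot 10^{-7} i$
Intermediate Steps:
$h{\left(R,P \right)} = - \frac{2 P \left(7 + R\right)}{3}$ ($h{\left(R,P \right)} = - \frac{\left(R + 7\right) \left(P + P\right)}{3} = - \frac{\left(7 + R\right) 2 P}{3} = - \frac{2 P \left(7 + R\right)}{3}$)
$V{\left(u \right)} = - \frac{u^{\frac{3}{2}}}{98}$ ($V{\left(u \right)} = u \left(- \frac{1}{98}\right) \sqrt{u} = - \frac{u}{98} \sqrt{u} = - \frac{u^{\frac{3}{2}}}{98}$)
$\frac{1}{V{\left(k \right)} + h{\left(40,85 \right)}} = \frac{1}{- \frac{\left(-17\right)^{\frac{3}{2}}}{98} - \frac{170 \left(7 + 40\right)}{3}} = \frac{1}{- \frac{\left(-17\right) i \sqrt{17}}{98} - \frac{170}{3} \cdot 47} = \frac{1}{\frac{17 i \sqrt{17}}{98} - \frac{7990}{3}} = \frac{1}{- \frac{7990}{3} + \frac{17 i \sqrt{17}}{98}}$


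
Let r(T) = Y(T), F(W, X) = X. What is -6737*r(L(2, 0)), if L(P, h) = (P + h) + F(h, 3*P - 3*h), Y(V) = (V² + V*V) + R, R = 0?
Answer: -862336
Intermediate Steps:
Y(V) = 2*V² (Y(V) = (V² + V*V) + 0 = (V² + V²) + 0 = 2*V² + 0 = 2*V²)
L(P, h) = -2*h + 4*P (L(P, h) = (P + h) + (3*P - 3*h) = (P + h) + (-3*h + 3*P) = -2*h + 4*P)
r(T) = 2*T²
-6737*r(L(2, 0)) = -13474*(-2*0 + 4*2)² = -13474*(0 + 8)² = -13474*8² = -13474*64 = -6737*128 = -862336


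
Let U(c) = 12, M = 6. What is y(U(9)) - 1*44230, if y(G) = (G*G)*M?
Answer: -43366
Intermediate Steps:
y(G) = 6*G² (y(G) = (G*G)*6 = G²*6 = 6*G²)
y(U(9)) - 1*44230 = 6*12² - 1*44230 = 6*144 - 44230 = 864 - 44230 = -43366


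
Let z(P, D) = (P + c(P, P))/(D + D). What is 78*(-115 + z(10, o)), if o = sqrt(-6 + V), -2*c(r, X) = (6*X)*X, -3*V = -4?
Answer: -8970 + 5655*I*sqrt(42)/7 ≈ -8970.0 + 5235.5*I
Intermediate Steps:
V = 4/3 (V = -1/3*(-4) = 4/3 ≈ 1.3333)
c(r, X) = -3*X**2 (c(r, X) = -6*X*X/2 = -3*X**2)
o = I*sqrt(42)/3 (o = sqrt(-6 + 4/3) = sqrt(-14/3) = I*sqrt(42)/3 ≈ 2.1602*I)
z(P, D) = (P - 3*P**2)/(2*D) (z(P, D) = (P - 3*P**2)/(D + D) = (P - 3*P**2)/((2*D)) = (P - 3*P**2)*(1/(2*D)) = (P - 3*P**2)/(2*D))
78*(-115 + z(10, o)) = 78*(-115 + (1/2)*10*(1 - 3*10)/(I*sqrt(42)/3)) = 78*(-115 + (1/2)*10*(-I*sqrt(42)/14)*(1 - 30)) = 78*(-115 + (1/2)*10*(-I*sqrt(42)/14)*(-29)) = 78*(-115 + 145*I*sqrt(42)/14) = -8970 + 5655*I*sqrt(42)/7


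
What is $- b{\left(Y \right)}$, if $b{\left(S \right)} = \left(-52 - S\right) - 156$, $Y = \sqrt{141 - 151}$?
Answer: $208 + i \sqrt{10} \approx 208.0 + 3.1623 i$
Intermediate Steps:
$Y = i \sqrt{10}$ ($Y = \sqrt{-10} = i \sqrt{10} \approx 3.1623 i$)
$b{\left(S \right)} = -208 - S$ ($b{\left(S \right)} = \left(-52 - S\right) - 156 = -208 - S$)
$- b{\left(Y \right)} = - (-208 - i \sqrt{10}) = 208 + i \sqrt{10}$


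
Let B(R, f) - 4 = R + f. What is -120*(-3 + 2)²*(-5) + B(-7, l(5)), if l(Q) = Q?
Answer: 602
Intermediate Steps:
B(R, f) = 4 + R + f (B(R, f) = 4 + (R + f) = 4 + R + f)
-120*(-3 + 2)²*(-5) + B(-7, l(5)) = -120*(-3 + 2)²*(-5) + (4 - 7 + 5) = -120*(-1)²*(-5) + 2 = -120*(-5) + 2 = 600 + 2 = 602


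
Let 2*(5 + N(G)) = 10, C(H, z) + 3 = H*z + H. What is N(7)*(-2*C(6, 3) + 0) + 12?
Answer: 12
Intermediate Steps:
C(H, z) = -3 + H + H*z (C(H, z) = -3 + (H*z + H) = -3 + (H + H*z) = -3 + H + H*z)
N(G) = 0 (N(G) = -5 + (1/2)*10 = -5 + 5 = 0)
N(7)*(-2*C(6, 3) + 0) + 12 = 0*(-2*(-3 + 6 + 6*3) + 0) + 12 = 0*(-2*(-3 + 6 + 18) + 0) + 12 = 0*(-2*21 + 0) + 12 = 0*(-42 + 0) + 12 = 0*(-42) + 12 = 0 + 12 = 12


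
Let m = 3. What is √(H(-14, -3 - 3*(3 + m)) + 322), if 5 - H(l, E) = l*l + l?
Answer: √145 ≈ 12.042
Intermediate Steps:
H(l, E) = 5 - l - l² (H(l, E) = 5 - (l*l + l) = 5 - (l² + l) = 5 - (l + l²) = 5 + (-l - l²) = 5 - l - l²)
√(H(-14, -3 - 3*(3 + m)) + 322) = √((5 - 1*(-14) - 1*(-14)²) + 322) = √((5 + 14 - 1*196) + 322) = √((5 + 14 - 196) + 322) = √(-177 + 322) = √145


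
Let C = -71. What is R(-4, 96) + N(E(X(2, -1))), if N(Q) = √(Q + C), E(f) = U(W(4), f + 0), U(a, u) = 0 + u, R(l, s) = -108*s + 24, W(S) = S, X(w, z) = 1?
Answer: -10344 + I*√70 ≈ -10344.0 + 8.3666*I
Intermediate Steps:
R(l, s) = 24 - 108*s
U(a, u) = u
E(f) = f (E(f) = f + 0 = f)
N(Q) = √(-71 + Q) (N(Q) = √(Q - 71) = √(-71 + Q))
R(-4, 96) + N(E(X(2, -1))) = (24 - 108*96) + √(-71 + 1) = (24 - 10368) + √(-70) = -10344 + I*√70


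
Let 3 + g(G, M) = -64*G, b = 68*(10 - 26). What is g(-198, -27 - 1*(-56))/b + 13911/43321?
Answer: -533698581/47133248 ≈ -11.323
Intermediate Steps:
b = -1088 (b = 68*(-16) = -1088)
g(G, M) = -3 - 64*G
g(-198, -27 - 1*(-56))/b + 13911/43321 = (-3 - 64*(-198))/(-1088) + 13911/43321 = (-3 + 12672)*(-1/1088) + 13911*(1/43321) = 12669*(-1/1088) + 13911/43321 = -12669/1088 + 13911/43321 = -533698581/47133248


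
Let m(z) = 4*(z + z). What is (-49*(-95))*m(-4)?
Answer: -148960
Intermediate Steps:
m(z) = 8*z (m(z) = 4*(2*z) = 8*z)
(-49*(-95))*m(-4) = (-49*(-95))*(8*(-4)) = 4655*(-32) = -148960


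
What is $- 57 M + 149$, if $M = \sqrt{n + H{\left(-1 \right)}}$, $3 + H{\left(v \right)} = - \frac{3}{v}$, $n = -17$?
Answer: $149 - 57 i \sqrt{17} \approx 149.0 - 235.02 i$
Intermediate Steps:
$H{\left(v \right)} = -3 - \frac{3}{v}$
$M = i \sqrt{17}$ ($M = \sqrt{-17 - \left(3 + \frac{3}{-1}\right)} = \sqrt{-17 - 0} = \sqrt{-17 + \left(-3 + 3\right)} = \sqrt{-17 + 0} = \sqrt{-17} = i \sqrt{17} \approx 4.1231 i$)
$- 57 M + 149 = - 57 i \sqrt{17} + 149 = 149 - 57 i \sqrt{17}$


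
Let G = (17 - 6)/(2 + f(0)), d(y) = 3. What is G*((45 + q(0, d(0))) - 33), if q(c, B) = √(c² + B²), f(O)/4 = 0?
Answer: 165/2 ≈ 82.500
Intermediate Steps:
f(O) = 0 (f(O) = 4*0 = 0)
q(c, B) = √(B² + c²)
G = 11/2 (G = (17 - 6)/(2 + 0) = 11/2 ≈ 5.5000)
G*((45 + q(0, d(0))) - 33) = 11*((45 + √(3² + 0²)) - 33)/2 = 11*((45 + √(9 + 0)) - 33)/2 = 11*((45 + √9) - 33)/2 = 11*((45 + 3) - 33)/2 = 11*(48 - 33)/2 = (11/2)*15 = 165/2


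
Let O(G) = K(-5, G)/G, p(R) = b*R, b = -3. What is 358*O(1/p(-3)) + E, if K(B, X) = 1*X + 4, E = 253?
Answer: 13499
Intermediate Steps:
p(R) = -3*R
K(B, X) = 4 + X (K(B, X) = X + 4 = 4 + X)
O(G) = (4 + G)/G
358*O(1/p(-3)) + E = 358*((4 + 1/(-3*(-3)))/(1/(-3*(-3)))) + 253 = 358*((4 + 1/9)/(1/9)) + 253 = 358*((4 + ⅑)/(⅑)) + 253 = 358*(9*(37/9)) + 253 = 358*37 + 253 = 13246 + 253 = 13499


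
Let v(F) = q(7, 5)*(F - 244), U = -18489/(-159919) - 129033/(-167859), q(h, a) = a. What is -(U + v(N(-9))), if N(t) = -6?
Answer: 1241891329736/994216423 ≈ 1249.1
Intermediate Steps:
U = 879199014/994216423 (U = -18489*(-1/159919) - 129033*(-1/167859) = 18489/159919 + 4779/6217 = 879199014/994216423 ≈ 0.88431)
v(F) = -1220 + 5*F (v(F) = 5*(F - 244) = 5*(-244 + F) = -1220 + 5*F)
-(U + v(N(-9))) = -(879199014/994216423 + (-1220 + 5*(-6))) = -(879199014/994216423 + (-1220 - 30)) = -(879199014/994216423 - 1250) = -1*(-1241891329736/994216423) = 1241891329736/994216423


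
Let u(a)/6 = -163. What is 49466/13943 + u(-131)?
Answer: -13586788/13943 ≈ -974.45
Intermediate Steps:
u(a) = -978 (u(a) = 6*(-163) = -978)
49466/13943 + u(-131) = 49466/13943 - 978 = -13586788/13943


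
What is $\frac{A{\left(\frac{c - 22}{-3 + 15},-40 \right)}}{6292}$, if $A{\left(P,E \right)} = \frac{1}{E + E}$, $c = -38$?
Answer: $- \frac{1}{503360} \approx -1.9866 \cdot 10^{-6}$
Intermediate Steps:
$A{\left(P,E \right)} = \frac{1}{2 E}$
$\frac{A{\left(\frac{c - 22}{-3 + 15},-40 \right)}}{6292} = \frac{\frac{1}{2} \frac{1}{-40}}{6292} = \frac{1}{2} \left(- \frac{1}{40}\right) \frac{1}{6292} = \left(- \frac{1}{80}\right) \frac{1}{6292} = - \frac{1}{503360}$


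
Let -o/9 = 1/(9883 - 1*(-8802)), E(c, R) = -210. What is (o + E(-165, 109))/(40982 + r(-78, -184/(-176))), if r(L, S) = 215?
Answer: -3923859/769765945 ≈ -0.0050975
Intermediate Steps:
o = -9/18685 (o = -9/(9883 - 1*(-8802)) = -9/(9883 + 8802) = -9/18685 ≈ -0.00048167)
(o + E(-165, 109))/(40982 + r(-78, -184/(-176))) = (-9/18685 - 210)/(40982 + 215) = -3923859/18685/41197 = -3923859/18685*1/41197 = -3923859/769765945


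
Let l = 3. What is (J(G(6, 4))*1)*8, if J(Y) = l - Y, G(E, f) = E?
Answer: -24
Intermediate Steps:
J(Y) = 3 - Y
(J(G(6, 4))*1)*8 = ((3 - 1*6)*1)*8 = ((3 - 6)*1)*8 = -3*1*8 = -3*8 = -24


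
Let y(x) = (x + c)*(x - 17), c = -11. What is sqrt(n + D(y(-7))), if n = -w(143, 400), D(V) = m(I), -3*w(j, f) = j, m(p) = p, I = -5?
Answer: 8*sqrt(6)/3 ≈ 6.5320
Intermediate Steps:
y(x) = (-17 + x)*(-11 + x) (y(x) = (x - 11)*(x - 17) = (-11 + x)*(-17 + x) = (-17 + x)*(-11 + x))
w(j, f) = -j/3
D(V) = -5
n = 143/3 (n = -(-1)*143/3 = -1*(-143/3) = 143/3 ≈ 47.667)
sqrt(n + D(y(-7))) = sqrt(143/3 - 5) = sqrt(128/3) = 8*sqrt(6)/3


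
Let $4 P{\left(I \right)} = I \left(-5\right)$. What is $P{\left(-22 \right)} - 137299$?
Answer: $- \frac{274543}{2} \approx -1.3727 \cdot 10^{5}$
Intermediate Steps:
$P{\left(I \right)} = - \frac{5 I}{4}$ ($P{\left(I \right)} = \frac{I \left(-5\right)}{4} = \frac{\left(-5\right) I}{4} = - \frac{5 I}{4}$)
$P{\left(-22 \right)} - 137299 = \left(- \frac{5}{4}\right) \left(-22\right) - 137299 = \frac{55}{2} - 137299 = - \frac{274543}{2}$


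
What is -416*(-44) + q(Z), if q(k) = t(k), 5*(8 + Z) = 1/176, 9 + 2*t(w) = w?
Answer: 32200081/1760 ≈ 18296.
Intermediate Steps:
t(w) = -9/2 + w/2
Z = -7039/880 (Z = -8 + (1/5)/176 = -8 + (1/5)*(1/176) = -8 + 1/880 = -7039/880 ≈ -7.9989)
q(k) = -9/2 + k/2
-416*(-44) + q(Z) = -416*(-44) + (-9/2 + (1/2)*(-7039/880)) = 18304 + (-9/2 - 7039/1760) = 18304 - 14959/1760 = 32200081/1760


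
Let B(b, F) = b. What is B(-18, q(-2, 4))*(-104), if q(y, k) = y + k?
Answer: 1872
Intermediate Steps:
q(y, k) = k + y
B(-18, q(-2, 4))*(-104) = -18*(-104) = 1872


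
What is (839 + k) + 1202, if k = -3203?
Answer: -1162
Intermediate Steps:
(839 + k) + 1202 = (839 - 3203) + 1202 = -2364 + 1202 = -1162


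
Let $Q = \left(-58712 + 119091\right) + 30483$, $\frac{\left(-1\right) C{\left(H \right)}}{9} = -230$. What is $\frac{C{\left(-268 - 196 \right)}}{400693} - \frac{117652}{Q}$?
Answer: $- \frac{23477124248}{18203883683} \approx -1.2897$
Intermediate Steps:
$C{\left(H \right)} = 2070$ ($C{\left(H \right)} = \left(-9\right) \left(-230\right) = 2070$)
$Q = 90862$ ($Q = 60379 + 30483 = 90862$)
$\frac{C{\left(-268 - 196 \right)}}{400693} - \frac{117652}{Q} = \frac{2070}{400693} - \frac{117652}{90862} = 2070 \cdot \frac{1}{400693} - \frac{58826}{45431} = \frac{2070}{400693} - \frac{58826}{45431} = - \frac{23477124248}{18203883683}$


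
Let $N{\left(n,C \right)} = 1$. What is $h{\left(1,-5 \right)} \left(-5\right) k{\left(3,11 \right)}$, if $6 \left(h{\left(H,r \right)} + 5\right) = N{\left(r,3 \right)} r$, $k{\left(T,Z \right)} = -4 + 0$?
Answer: $- \frac{350}{3} \approx -116.67$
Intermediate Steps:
$k{\left(T,Z \right)} = -4$
$h{\left(H,r \right)} = -5 + \frac{r}{6}$ ($h{\left(H,r \right)} = -5 + \frac{1 r}{6} = -5 + \frac{r}{6}$)
$h{\left(1,-5 \right)} \left(-5\right) k{\left(3,11 \right)} = \left(-5 + \frac{1}{6} \left(-5\right)\right) \left(-5\right) \left(-4\right) = \left(-5 - \frac{5}{6}\right) \left(-5\right) \left(-4\right) = \left(- \frac{35}{6}\right) \left(-5\right) \left(-4\right) = \frac{175}{6} \left(-4\right) = - \frac{350}{3}$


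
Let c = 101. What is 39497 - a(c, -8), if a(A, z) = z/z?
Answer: 39496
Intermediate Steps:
a(A, z) = 1
39497 - a(c, -8) = 39497 - 1*1 = 39497 - 1 = 39496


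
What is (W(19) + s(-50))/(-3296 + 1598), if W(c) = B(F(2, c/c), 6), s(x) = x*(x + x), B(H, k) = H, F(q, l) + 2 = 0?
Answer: -833/283 ≈ -2.9435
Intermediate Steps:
F(q, l) = -2 (F(q, l) = -2 + 0 = -2)
s(x) = 2*x² (s(x) = x*(2*x) = 2*x²)
W(c) = -2
(W(19) + s(-50))/(-3296 + 1598) = (-2 + 2*(-50)²)/(-3296 + 1598) = (-2 + 2*2500)/(-1698) = (-2 + 5000)*(-1/1698) = 4998*(-1/1698) = -833/283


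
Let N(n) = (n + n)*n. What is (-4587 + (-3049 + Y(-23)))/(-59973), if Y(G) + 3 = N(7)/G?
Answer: 175795/1379379 ≈ 0.12744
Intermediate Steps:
N(n) = 2*n² (N(n) = (2*n)*n = 2*n²)
Y(G) = -3 + 98/G (Y(G) = -3 + (2*7²)/G = -3 + (2*49)/G = -3 + 98/G)
(-4587 + (-3049 + Y(-23)))/(-59973) = (-4587 + (-3049 + (-3 + 98/(-23))))/(-59973) = (-4587 + (-3049 + (-3 + 98*(-1/23))))*(-1/59973) = (-4587 + (-3049 + (-3 - 98/23)))*(-1/59973) = (-4587 + (-3049 - 167/23))*(-1/59973) = (-4587 - 70294/23)*(-1/59973) = -175795/23*(-1/59973) = 175795/1379379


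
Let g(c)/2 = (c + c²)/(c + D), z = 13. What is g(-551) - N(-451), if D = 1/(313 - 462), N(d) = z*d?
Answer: 3910434/821 ≈ 4763.0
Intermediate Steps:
N(d) = 13*d
D = -1/149 (D = 1/(-149) = -1/149 ≈ -0.0067114)
g(c) = 2*(c + c²)/(-1/149 + c) (g(c) = 2*((c + c²)/(c - 1/149)) = 2*((c + c²)/(-1/149 + c)) = 2*(c + c²)/(-1/149 + c))
g(-551) - N(-451) = 298*(-551)*(1 - 551)/(-1 + 149*(-551)) - 13*(-451) = 298*(-551)*(-550)/(-1 - 82099) - 1*(-5863) = 298*(-551)*(-550)/(-82100) + 5863 = 298*(-551)*(-1/82100)*(-550) + 5863 = -903089/821 + 5863 = 3910434/821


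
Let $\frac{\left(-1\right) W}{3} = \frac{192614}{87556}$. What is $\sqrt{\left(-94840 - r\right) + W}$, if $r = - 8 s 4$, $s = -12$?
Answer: $\frac{i \sqrt{182510709339154}}{43778} \approx 308.59 i$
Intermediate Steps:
$r = 384$ ($r = \left(-8\right) \left(-12\right) 4 = 96 \cdot 4 = 384$)
$W = - \frac{288921}{43778}$ ($W = - 3 \cdot \frac{192614}{87556} = - 3 \cdot 192614 \cdot \frac{1}{87556} = \left(-3\right) \frac{96307}{43778} = - \frac{288921}{43778} \approx -6.5997$)
$\sqrt{\left(-94840 - r\right) + W} = \sqrt{\left(-94840 - 384\right) - \frac{288921}{43778}} = \sqrt{-95224 - \frac{288921}{43778}} = \sqrt{- \frac{4169005193}{43778}} = \frac{i \sqrt{182510709339154}}{43778}$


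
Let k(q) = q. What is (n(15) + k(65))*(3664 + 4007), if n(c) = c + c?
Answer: 728745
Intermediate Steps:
n(c) = 2*c
(n(15) + k(65))*(3664 + 4007) = (2*15 + 65)*(3664 + 4007) = (30 + 65)*7671 = 95*7671 = 728745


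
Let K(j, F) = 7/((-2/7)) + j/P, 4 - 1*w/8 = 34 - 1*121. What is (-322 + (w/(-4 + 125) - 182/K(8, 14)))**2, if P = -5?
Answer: 95235231393316/997359561 ≈ 95487.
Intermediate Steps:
w = 728 (w = 32 - 8*(34 - 1*121) = 32 - 8*(34 - 121) = 32 - 8*(-87) = 32 + 696 = 728)
K(j, F) = -49/2 - j/5 (K(j, F) = 7/((-2/7)) + j/(-5) = 7/((-2*1/7)) + j*(-1/5) = 7/(-2/7) - j/5 = 7*(-7/2) - j/5 = -49/2 - j/5)
(-322 + (w/(-4 + 125) - 182/K(8, 14)))**2 = (-322 + (728/(-4 + 125) - 182/(-49/2 - 1/5*8)))**2 = (-322 + (728/121 - 182/(-49/2 - 8/5)))**2 = (-322 + (728*(1/121) - 182/(-261/10)))**2 = (-322 + (728/121 - 182*(-10/261)))**2 = (-322 + (728/121 + 1820/261))**2 = (-322 + 410228/31581)**2 = (-9758854/31581)**2 = 95235231393316/997359561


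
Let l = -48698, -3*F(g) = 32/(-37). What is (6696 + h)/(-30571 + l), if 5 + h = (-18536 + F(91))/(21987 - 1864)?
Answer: -14943314759/177059439657 ≈ -0.084397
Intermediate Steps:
F(g) = 32/111 (F(g) = -32/(3*(-37)) = -32*(-1)/(3*37) = -⅓*(-32/37) = 32/111)
h = -13225729/2233653 (h = -5 + (-18536 + 32/111)/(21987 - 1864) = -5 - 2057464/111/20123 = -5 - 2057464/111*1/20123 = -5 - 2057464/2233653 = -13225729/2233653 ≈ -5.9211)
(6696 + h)/(-30571 + l) = (6696 - 13225729/2233653)/(-30571 - 48698) = (14943314759/2233653)/(-79269) = (14943314759/2233653)*(-1/79269) = -14943314759/177059439657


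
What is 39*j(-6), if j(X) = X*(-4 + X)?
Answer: 2340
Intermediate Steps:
39*j(-6) = 39*(-6*(-4 - 6)) = 39*(-6*(-10)) = 39*60 = 2340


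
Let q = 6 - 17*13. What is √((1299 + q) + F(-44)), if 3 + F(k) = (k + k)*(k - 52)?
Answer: √9529 ≈ 97.617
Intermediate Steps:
q = -215 (q = 6 - 221 = -215)
F(k) = -3 + 2*k*(-52 + k) (F(k) = -3 + (k + k)*(k - 52) = -3 + (2*k)*(-52 + k) = -3 + 2*k*(-52 + k))
√((1299 + q) + F(-44)) = √((1299 - 215) + (-3 - 104*(-44) + 2*(-44)²)) = √(1084 + (-3 + 4576 + 2*1936)) = √(1084 + (-3 + 4576 + 3872)) = √(1084 + 8445) = √9529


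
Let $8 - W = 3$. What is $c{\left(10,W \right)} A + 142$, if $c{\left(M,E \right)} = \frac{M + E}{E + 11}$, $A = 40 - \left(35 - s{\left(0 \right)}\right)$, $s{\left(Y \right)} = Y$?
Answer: $\frac{2347}{16} \approx 146.69$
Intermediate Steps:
$W = 5$ ($W = 8 - 3 = 5$)
$A = 5$ ($A = 40 - \left(35 - 0\right) = 40 - \left(35 + 0\right) = 40 - 35 = 5$)
$c{\left(M,E \right)} = \frac{E + M}{11 + E}$
$c{\left(10,W \right)} A + 142 = \frac{5 + 10}{11 + 5} \cdot 5 + 142 = \frac{1}{16} \cdot 15 \cdot 5 + 142 = \frac{15}{16} \cdot 5 + 142 = \frac{75}{16} + 142 = \frac{2347}{16}$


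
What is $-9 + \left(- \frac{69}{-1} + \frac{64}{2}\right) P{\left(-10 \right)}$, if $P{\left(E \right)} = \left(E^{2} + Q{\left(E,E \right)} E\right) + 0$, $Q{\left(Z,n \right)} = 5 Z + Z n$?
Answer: $-40409$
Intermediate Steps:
$P{\left(E \right)} = E^{2} + E^{2} \left(5 + E\right)$ ($P{\left(E \right)} = \left(E^{2} + E \left(5 + E\right) E\right) + 0 = \left(E^{2} + E^{2} \left(5 + E\right)\right) + 0 = E^{2} + E^{2} \left(5 + E\right)$)
$-9 + \left(- \frac{69}{-1} + \frac{64}{2}\right) P{\left(-10 \right)} = -9 + \left(- \frac{69}{-1} + \frac{64}{2}\right) \left(-10\right)^{2} \left(6 - 10\right) = -9 + \left(\left(-69\right) \left(-1\right) + 64 \cdot \frac{1}{2}\right) 100 \left(-4\right) = -9 + \left(69 + 32\right) \left(-400\right) = -9 + 101 \left(-400\right) = -9 - 40400 = -40409$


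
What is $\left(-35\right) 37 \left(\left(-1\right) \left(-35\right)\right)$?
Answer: $-45325$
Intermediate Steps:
$\left(-35\right) 37 \left(\left(-1\right) \left(-35\right)\right) = \left(-1295\right) 35 = -45325$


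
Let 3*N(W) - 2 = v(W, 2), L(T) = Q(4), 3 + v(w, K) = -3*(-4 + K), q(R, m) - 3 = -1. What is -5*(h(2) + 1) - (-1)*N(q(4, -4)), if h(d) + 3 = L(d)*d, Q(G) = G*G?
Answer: -445/3 ≈ -148.33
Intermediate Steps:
q(R, m) = 2 (q(R, m) = 3 - 1 = 2)
v(w, K) = 9 - 3*K (v(w, K) = -3 - 3*(-4 + K) = -3 + (12 - 3*K) = 9 - 3*K)
Q(G) = G²
L(T) = 16 (L(T) = 4² = 16)
N(W) = 5/3 (N(W) = ⅔ + (9 - 3*2)/3 = ⅔ + (9 - 6)/3 = ⅔ + (⅓)*3 = ⅔ + 1 = 5/3)
h(d) = -3 + 16*d
-5*(h(2) + 1) - (-1)*N(q(4, -4)) = -5*((-3 + 16*2) + 1) - (-1)*5/3 = -5*((-3 + 32) + 1) - 1*(-5/3) = -5*(29 + 1) + 5/3 = -5*30 + 5/3 = -150 + 5/3 = -445/3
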